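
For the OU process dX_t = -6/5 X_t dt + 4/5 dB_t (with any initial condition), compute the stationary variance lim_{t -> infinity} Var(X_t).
lim Var(X_t) = 4/15

The OU SDE dX = -theta X dt + sigma dB admits the integrating factor exp(theta t): d(exp(theta t) X_t) = sigma exp(theta t) dB_t. Integrating from 0 to t gives X_t = x_0 * exp(-theta t) + sigma * int_0^t exp(-theta (t-s)) dB_s for any initial x_0. The Itô integral has variance (by the Itô isometry) sigma^2 * int_0^t exp(-2 theta (t - s)) ds = sigma^2 * (1 - exp(-2 theta t)) / (2 theta), independent of x_0.
With theta = 6/5, sigma = 4/5:
  Var(X_t) = (4/5)^2 * (1 - exp(-2*6/5 t)) / (2 * 6/5) = 4/15 - 4*exp(-12*t/5)/15.
As t -> infinity, exp(-2*6/5 t) -> 0, so the stationary variance is sigma^2 / (2 theta) = 4/15.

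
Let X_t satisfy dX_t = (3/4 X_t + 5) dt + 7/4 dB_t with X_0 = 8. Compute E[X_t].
E[X_t] = 44*exp(3*t/4)/3 - 20/3

Taking expectations and using E[dB_t] = 0, the mean m(t) = E[X_t] satisfies the ODE m'(t) = a m(t) + b with m(0) = x_0. With a = 3/4, b = 5, x_0 = 8, the solution is
  m(t) = x_0 * exp(a t) + (b/a) * (exp(a t) - 1)
       = 8 * exp((3/4) t) + (5/(3/4)) * (exp((3/4) t) - 1)
       = 44*exp(3*t/4)/3 - 20/3.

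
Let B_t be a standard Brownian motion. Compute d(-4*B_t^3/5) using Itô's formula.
d(-4*B_t^3/5) = (-12*B_t/5) dt + (-12*B_t^2/5) dB_t

Itô's formula for f(B_t) gives d f(B_t) = f'(B_t) dB_t + (1/2) f''(B_t) dt. Compute derivatives of f(x) = -4*x^3/5:
  f'(x)  = -12*x^2/5
  f''(x) = -24*x/5
Substitute x = B_t and multiply the f'' term by 1/2:
  drift     = (1/2) * (-24*x/5) evaluated at B_t = -12*B_t/5
  diffusion = (-12*x^2/5) evaluated at B_t = -12*B_t^2/5
Therefore d(-4*B_t^3/5) = (-12*B_t/5) dt + (-12*B_t^2/5) dB_t.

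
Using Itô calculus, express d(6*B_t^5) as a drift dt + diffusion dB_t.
d(6*B_t^5) = (60*B_t^3) dt + (30*B_t^4) dB_t

Itô's formula for f(B_t) gives d f(B_t) = f'(B_t) dB_t + (1/2) f''(B_t) dt. Compute derivatives of f(x) = 6*x^5:
  f'(x)  = 30*x^4
  f''(x) = 120*x^3
Substitute x = B_t and multiply the f'' term by 1/2:
  drift     = (1/2) * (120*x^3) evaluated at B_t = 60*B_t^3
  diffusion = (30*x^4) evaluated at B_t = 30*B_t^4
Therefore d(6*B_t^5) = (60*B_t^3) dt + (30*B_t^4) dB_t.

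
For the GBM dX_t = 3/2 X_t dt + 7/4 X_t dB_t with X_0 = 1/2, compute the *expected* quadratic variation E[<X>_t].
E[<X>_t] = 49*exp(97*t/16)/388 - 49/388

<X>_t = int_0^t ((7/4) * X_s)^2 ds. Taking expectation inside the integral: E[<X>_t] = (7/4)^2 * int_0^t E[X_s^2] ds. For GBM, E[X_s^2] = x_0^2 * exp((2 mu + sigma^2) s). Integrating:
  E[<X>_t] = (7/4)^2 * (1/2)^2 * (exp((2*(3/2) + (7/4)^2) t) - 1) / (2*(3/2) + (7/4)^2)
           = (7/4)^2 * (1/2)^2 * (exp((97/16) t) - 1) / (97/16) = 49*exp(97*t/16)/388 - 49/388.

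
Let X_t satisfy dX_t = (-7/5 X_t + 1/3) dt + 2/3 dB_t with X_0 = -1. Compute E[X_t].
E[X_t] = 5/21 - 26*exp(-7*t/5)/21

Taking expectations and using E[dB_t] = 0, the mean m(t) = E[X_t] satisfies the ODE m'(t) = a m(t) + b with m(0) = x_0. With a = -7/5, b = 1/3, x_0 = -1, the solution is
  m(t) = x_0 * exp(a t) + (b/a) * (exp(a t) - 1)
       = (-1) * exp((-7/5) t) + ((1/3)/(-7/5)) * (exp((-7/5) t) - 1)
       = 5/21 - 26*exp(-7*t/5)/21.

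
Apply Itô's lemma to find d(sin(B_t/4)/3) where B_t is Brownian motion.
d(sin(B_t/4)/3) = (-sin(B_t/4)/96) dt + (cos(B_t/4)/12) dB_t

Itô's formula for f(B_t) gives d f(B_t) = f'(B_t) dB_t + (1/2) f''(B_t) dt. Compute derivatives of f(x) = sin(x/4)/3:
  f'(x)  = cos(x/4)/12
  f''(x) = -sin(x/4)/48
Substitute x = B_t and multiply the f'' term by 1/2:
  drift     = (1/2) * (-sin(x/4)/48) evaluated at B_t = -sin(B_t/4)/96
  diffusion = (cos(x/4)/12) evaluated at B_t = cos(B_t/4)/12
Therefore d(sin(B_t/4)/3) = (-sin(B_t/4)/96) dt + (cos(B_t/4)/12) dB_t.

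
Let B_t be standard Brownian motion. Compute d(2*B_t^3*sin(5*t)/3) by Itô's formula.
d(2*B_t^3*sin(5*t)/3) = (2*B_t*(5*B_t^2*cos(5*t)/3 + sin(5*t))) dt + (2*B_t^2*sin(5*t)) dB_t

Itô's formula for f(t, x): d f(t, B_t) = (f_t + (1/2) f_xx) dt + f_x dB_t. Compute partials of f(t, x) = 2*x^3*sin(5*t)/3:
  f_t(t,x)  = 10*x^3*cos(5*t)/3
  f_x(t,x)  = 2*x^2*sin(5*t)
  f_xx(t,x) = 4*x*sin(5*t)
Assemble drift = f_t + (1/2) f_xx = 2*x*(5*x^2*cos(5*t)/3 + sin(5*t)) and diffusion = f_x = 2*x^2*sin(5*t). Substituting x = B_t:
  d(2*B_t^3*sin(5*t)/3) = (2*B_t*(5*B_t^2*cos(5*t)/3 + sin(5*t))) dt + (2*B_t^2*sin(5*t)) dB_t.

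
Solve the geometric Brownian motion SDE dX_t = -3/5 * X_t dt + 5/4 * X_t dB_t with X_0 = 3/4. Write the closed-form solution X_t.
X_t = 3/4 * exp((-221/160) * t + (5/4) * B_t)

For GBM dX = mu X dt + sigma X dB with X_0 = x_0, apply Itô to Y = log X: dY = (mu - sigma^2/2) dt + sigma dB, so Y_t = log(x_0) + (mu - sigma^2/2) t + sigma B_t and hence X_t = x_0 * exp((mu - sigma^2/2) t + sigma B_t).
With mu = -3/5, sigma = 5/4, x_0 = 3/4, this gives:
  X_t = 3/4 * exp((-221/160) * t + (5/4) * B_t).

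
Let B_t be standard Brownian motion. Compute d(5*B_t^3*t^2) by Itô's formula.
d(5*B_t^3*t^2) = (5*B_t*t*(2*B_t^2 + 3*t)) dt + (15*B_t^2*t^2) dB_t

Itô's formula for f(t, x): d f(t, B_t) = (f_t + (1/2) f_xx) dt + f_x dB_t. Compute partials of f(t, x) = 5*t^2*x^3:
  f_t(t,x)  = 10*t*x^3
  f_x(t,x)  = 15*t^2*x^2
  f_xx(t,x) = 30*t^2*x
Assemble drift = f_t + (1/2) f_xx = 5*t*x*(3*t + 2*x^2) and diffusion = f_x = 15*t^2*x^2. Substituting x = B_t:
  d(5*B_t^3*t^2) = (5*B_t*t*(2*B_t^2 + 3*t)) dt + (15*B_t^2*t^2) dB_t.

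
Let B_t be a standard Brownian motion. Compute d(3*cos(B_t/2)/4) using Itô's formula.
d(3*cos(B_t/2)/4) = (-3*cos(B_t/2)/32) dt + (-3*sin(B_t/2)/8) dB_t

Itô's formula for f(B_t) gives d f(B_t) = f'(B_t) dB_t + (1/2) f''(B_t) dt. Compute derivatives of f(x) = 3*cos(x/2)/4:
  f'(x)  = -3*sin(x/2)/8
  f''(x) = -3*cos(x/2)/16
Substitute x = B_t and multiply the f'' term by 1/2:
  drift     = (1/2) * (-3*cos(x/2)/16) evaluated at B_t = -3*cos(B_t/2)/32
  diffusion = (-3*sin(x/2)/8) evaluated at B_t = -3*sin(B_t/2)/8
Therefore d(3*cos(B_t/2)/4) = (-3*cos(B_t/2)/32) dt + (-3*sin(B_t/2)/8) dB_t.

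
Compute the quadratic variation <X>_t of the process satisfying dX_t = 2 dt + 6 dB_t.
<X>_t = 36*t

For an Itô process dX_t = a(t) dt + b(t) dB_t, the quadratic variation is <X>_t = int_0^t b(s)^2 ds (the drift term does not contribute). Here b(s) = 6, so
  b(s)^2 = 36.
Integrating from 0 to t:
  <X>_t = int_0^t (36) ds = 36*t.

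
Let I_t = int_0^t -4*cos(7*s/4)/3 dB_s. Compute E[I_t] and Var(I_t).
E[I_t] = 0; Var(I_t) = 8*t/9 + 16*sin(7*t/2)/63

The Itô integral of a deterministic integrand f(s) has mean 0 because each increment f(s) * (B_{s+ds} - B_s) has mean 0. By the Itô isometry:
  Var( int_0^t f(s) dB_s ) = E[ (int_0^t f(s) dB_s)^2 ] = int_0^t f(s)^2 ds.
Here f(s) = -4*cos(7*s/4)/3, so f(s)^2 = 16*cos(7*s/4)^2/9. Integrate:
  int_0^t (16*cos(7*s/4)^2/9) ds = 8*t/9 + 16*sin(7*t/2)/63.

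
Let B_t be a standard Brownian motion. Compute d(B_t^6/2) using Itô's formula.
d(B_t^6/2) = (15*B_t^4/2) dt + (3*B_t^5) dB_t

Itô's formula for f(B_t) gives d f(B_t) = f'(B_t) dB_t + (1/2) f''(B_t) dt. Compute derivatives of f(x) = x^6/2:
  f'(x)  = 3*x^5
  f''(x) = 15*x^4
Substitute x = B_t and multiply the f'' term by 1/2:
  drift     = (1/2) * (15*x^4) evaluated at B_t = 15*B_t^4/2
  diffusion = (3*x^5) evaluated at B_t = 3*B_t^5
Therefore d(B_t^6/2) = (15*B_t^4/2) dt + (3*B_t^5) dB_t.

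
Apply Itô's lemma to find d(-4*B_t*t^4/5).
d(-4*B_t*t^4/5) = (-16*B_t*t^3/5) dt + (-4*t^4/5) dB_t

Itô's formula for f(t, x): d f(t, B_t) = (f_t + (1/2) f_xx) dt + f_x dB_t. Compute partials of f(t, x) = -4*t^4*x/5:
  f_t(t,x)  = -16*t^3*x/5
  f_x(t,x)  = -4*t^4/5
  f_xx(t,x) = 0
Assemble drift = f_t + (1/2) f_xx = -16*t^3*x/5 and diffusion = f_x = -4*t^4/5. Substituting x = B_t:
  d(-4*B_t*t^4/5) = (-16*B_t*t^3/5) dt + (-4*t^4/5) dB_t.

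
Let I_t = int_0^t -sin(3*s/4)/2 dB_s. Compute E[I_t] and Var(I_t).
E[I_t] = 0; Var(I_t) = t/8 - sin(3*t/2)/12

The Itô integral of a deterministic integrand f(s) has mean 0 because each increment f(s) * (B_{s+ds} - B_s) has mean 0. By the Itô isometry:
  Var( int_0^t f(s) dB_s ) = E[ (int_0^t f(s) dB_s)^2 ] = int_0^t f(s)^2 ds.
Here f(s) = -sin(3*s/4)/2, so f(s)^2 = sin(3*s/4)^2/4. Integrate:
  int_0^t (sin(3*s/4)^2/4) ds = t/8 - sin(3*t/2)/12.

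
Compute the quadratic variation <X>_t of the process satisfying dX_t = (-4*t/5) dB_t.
<X>_t = 16*t^3/75

For an Itô process dX_t = a(t) dt + b(t) dB_t, the quadratic variation is <X>_t = int_0^t b(s)^2 ds (the drift term does not contribute). Here b(s) = -4*s/5, so
  b(s)^2 = 16*s^2/25.
Integrating from 0 to t:
  <X>_t = int_0^t (16*s^2/25) ds = 16*t^3/75.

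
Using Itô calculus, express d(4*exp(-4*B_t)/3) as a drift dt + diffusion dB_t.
d(4*exp(-4*B_t)/3) = (32*exp(-4*B_t)/3) dt + (-16*exp(-4*B_t)/3) dB_t

Itô's formula for f(B_t) gives d f(B_t) = f'(B_t) dB_t + (1/2) f''(B_t) dt. Compute derivatives of f(x) = 4*exp(-4*x)/3:
  f'(x)  = -16*exp(-4*x)/3
  f''(x) = 64*exp(-4*x)/3
Substitute x = B_t and multiply the f'' term by 1/2:
  drift     = (1/2) * (64*exp(-4*x)/3) evaluated at B_t = 32*exp(-4*B_t)/3
  diffusion = (-16*exp(-4*x)/3) evaluated at B_t = -16*exp(-4*B_t)/3
Therefore d(4*exp(-4*B_t)/3) = (32*exp(-4*B_t)/3) dt + (-16*exp(-4*B_t)/3) dB_t.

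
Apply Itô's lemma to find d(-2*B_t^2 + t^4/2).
d(-2*B_t^2 + t^4/2) = (2*t^3 - 2) dt + (-4*B_t) dB_t

Itô's formula for f(t, x): d f(t, B_t) = (f_t + (1/2) f_xx) dt + f_x dB_t. Compute partials of f(t, x) = t^4/2 - 2*x^2:
  f_t(t,x)  = 2*t^3
  f_x(t,x)  = -4*x
  f_xx(t,x) = -4
Assemble drift = f_t + (1/2) f_xx = 2*t^3 - 2 and diffusion = f_x = -4*x. Substituting x = B_t:
  d(-2*B_t^2 + t^4/2) = (2*t^3 - 2) dt + (-4*B_t) dB_t.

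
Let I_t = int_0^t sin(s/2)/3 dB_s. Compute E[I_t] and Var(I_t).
E[I_t] = 0; Var(I_t) = t/18 - sin(t)/18

The Itô integral of a deterministic integrand f(s) has mean 0 because each increment f(s) * (B_{s+ds} - B_s) has mean 0. By the Itô isometry:
  Var( int_0^t f(s) dB_s ) = E[ (int_0^t f(s) dB_s)^2 ] = int_0^t f(s)^2 ds.
Here f(s) = sin(s/2)/3, so f(s)^2 = sin(s/2)^2/9. Integrate:
  int_0^t (sin(s/2)^2/9) ds = t/18 - sin(t)/18.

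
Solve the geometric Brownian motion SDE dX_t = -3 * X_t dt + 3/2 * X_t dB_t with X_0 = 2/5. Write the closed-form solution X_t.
X_t = 2/5 * exp((-33/8) * t + (3/2) * B_t)

For GBM dX = mu X dt + sigma X dB with X_0 = x_0, apply Itô to Y = log X: dY = (mu - sigma^2/2) dt + sigma dB, so Y_t = log(x_0) + (mu - sigma^2/2) t + sigma B_t and hence X_t = x_0 * exp((mu - sigma^2/2) t + sigma B_t).
With mu = -3, sigma = 3/2, x_0 = 2/5, this gives:
  X_t = 2/5 * exp((-33/8) * t + (3/2) * B_t).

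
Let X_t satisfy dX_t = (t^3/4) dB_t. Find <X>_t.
<X>_t = t^7/112

For an Itô process dX_t = a(t) dt + b(t) dB_t, the quadratic variation is <X>_t = int_0^t b(s)^2 ds (the drift term does not contribute). Here b(s) = s^3/4, so
  b(s)^2 = s^6/16.
Integrating from 0 to t:
  <X>_t = int_0^t (s^6/16) ds = t^7/112.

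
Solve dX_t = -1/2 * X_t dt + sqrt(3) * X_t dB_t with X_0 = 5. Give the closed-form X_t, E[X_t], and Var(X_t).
X_t = 5 * exp((-2) t + (sqrt(3)) B_t); E[X_t] = 5*exp(-t/2); Var(X_t) = (25*exp(3*t) - 25)*exp(-t)

For GBM dX = mu X dt + sigma X dB with X_0 = x_0, apply Itô to Y = log X: dY = (mu - sigma^2/2) dt + sigma dB, so Y_t = log(x_0) + (mu - sigma^2/2) t + sigma B_t and hence X_t = x_0 * exp((mu - sigma^2/2) t + sigma B_t).
With mu = -1/2, sigma = sqrt(3), x_0 = 5, this gives:
  X_t = 5 * exp((-2) * t + (sqrt(3)) * B_t).
Since sigma*B_t ~ Normal(0, sigma^2 t), E[exp(sigma*B_t)] = exp(sigma^2 t / 2); so E[X_t] = x_0 * exp((mu - sigma^2/2) t) * exp(sigma^2 t / 2) = x_0 * exp(mu t) = 5*exp(-t/2).
Var(X_t) = E[X_t^2] - (E[X_t])^2 = x_0^2 * exp(2 mu t) * (exp(sigma^2 t) - 1) = (25*exp(3*t) - 25)*exp(-t).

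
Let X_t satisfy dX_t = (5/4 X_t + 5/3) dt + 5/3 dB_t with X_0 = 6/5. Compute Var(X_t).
Var(X_t) = 10*exp(5*t/2)/9 - 10/9

The variance V(t) = Var(X_t) satisfies V'(t) = 2 a V(t) + c^2 with V(0) = 0 (drift coefficient is linear in X, diffusion is constant). With a = 5/4, c = 5/3, the solution is
  V(t) = (c^2 / (2 a)) * (exp(2 a t) - 1)
       = ((5/3)^2 / (2*(5/4))) * (exp((5/2) t) - 1)
       = 10*exp(5*t/2)/9 - 10/9.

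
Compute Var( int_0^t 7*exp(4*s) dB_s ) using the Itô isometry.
Var = 49*exp(8*t)/8 - 49/8

The Itô integral of a deterministic integrand f(s) has mean 0 because each increment f(s) * (B_{s+ds} - B_s) has mean 0. By the Itô isometry:
  Var( int_0^t f(s) dB_s ) = E[ (int_0^t f(s) dB_s)^2 ] = int_0^t f(s)^2 ds.
Here f(s) = 7*exp(4*s), so f(s)^2 = 49*exp(8*s). Integrate:
  int_0^t (49*exp(8*s)) ds = 49*exp(8*t)/8 - 49/8.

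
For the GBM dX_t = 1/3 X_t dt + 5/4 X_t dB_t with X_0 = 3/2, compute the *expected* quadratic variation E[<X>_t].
E[<X>_t] = 675*exp(107*t/48)/428 - 675/428

<X>_t = int_0^t ((5/4) * X_s)^2 ds. Taking expectation inside the integral: E[<X>_t] = (5/4)^2 * int_0^t E[X_s^2] ds. For GBM, E[X_s^2] = x_0^2 * exp((2 mu + sigma^2) s). Integrating:
  E[<X>_t] = (5/4)^2 * (3/2)^2 * (exp((2*(1/3) + (5/4)^2) t) - 1) / (2*(1/3) + (5/4)^2)
           = (5/4)^2 * (3/2)^2 * (exp((107/48) t) - 1) / (107/48) = 675*exp(107*t/48)/428 - 675/428.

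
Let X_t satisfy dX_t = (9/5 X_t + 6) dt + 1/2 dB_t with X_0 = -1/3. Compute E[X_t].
E[X_t] = 3*exp(9*t/5) - 10/3

Taking expectations and using E[dB_t] = 0, the mean m(t) = E[X_t] satisfies the ODE m'(t) = a m(t) + b with m(0) = x_0. With a = 9/5, b = 6, x_0 = -1/3, the solution is
  m(t) = x_0 * exp(a t) + (b/a) * (exp(a t) - 1)
       = (-1/3) * exp((9/5) t) + (6/(9/5)) * (exp((9/5) t) - 1)
       = 3*exp(9*t/5) - 10/3.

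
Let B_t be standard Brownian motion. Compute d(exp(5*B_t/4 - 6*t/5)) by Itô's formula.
d(exp(5*B_t/4 - 6*t/5)) = (-67*exp(5*B_t/4 - 6*t/5)/160) dt + (5*exp(5*B_t/4 - 6*t/5)/4) dB_t

Itô's formula for f(t, x): d f(t, B_t) = (f_t + (1/2) f_xx) dt + f_x dB_t. Compute partials of f(t, x) = exp(-6*t/5 + 5*x/4):
  f_t(t,x)  = -6*exp(-6*t/5 + 5*x/4)/5
  f_x(t,x)  = 5*exp(-6*t/5 + 5*x/4)/4
  f_xx(t,x) = 25*exp(-6*t/5 + 5*x/4)/16
Assemble drift = f_t + (1/2) f_xx = -67*exp(-6*t/5 + 5*x/4)/160 and diffusion = f_x = 5*exp(-6*t/5 + 5*x/4)/4. Substituting x = B_t:
  d(exp(5*B_t/4 - 6*t/5)) = (-67*exp(5*B_t/4 - 6*t/5)/160) dt + (5*exp(5*B_t/4 - 6*t/5)/4) dB_t.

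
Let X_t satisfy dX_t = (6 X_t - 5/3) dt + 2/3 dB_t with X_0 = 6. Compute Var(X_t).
Var(X_t) = exp(12*t)/27 - 1/27

The variance V(t) = Var(X_t) satisfies V'(t) = 2 a V(t) + c^2 with V(0) = 0 (drift coefficient is linear in X, diffusion is constant). With a = 6, c = 2/3, the solution is
  V(t) = (c^2 / (2 a)) * (exp(2 a t) - 1)
       = ((2/3)^2 / (2*6)) * (exp(12 t) - 1)
       = exp(12*t)/27 - 1/27.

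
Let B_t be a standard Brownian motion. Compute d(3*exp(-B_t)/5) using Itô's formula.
d(3*exp(-B_t)/5) = (3*exp(-B_t)/10) dt + (-3*exp(-B_t)/5) dB_t

Itô's formula for f(B_t) gives d f(B_t) = f'(B_t) dB_t + (1/2) f''(B_t) dt. Compute derivatives of f(x) = 3*exp(-x)/5:
  f'(x)  = -3*exp(-x)/5
  f''(x) = 3*exp(-x)/5
Substitute x = B_t and multiply the f'' term by 1/2:
  drift     = (1/2) * (3*exp(-x)/5) evaluated at B_t = 3*exp(-B_t)/10
  diffusion = (-3*exp(-x)/5) evaluated at B_t = -3*exp(-B_t)/5
Therefore d(3*exp(-B_t)/5) = (3*exp(-B_t)/10) dt + (-3*exp(-B_t)/5) dB_t.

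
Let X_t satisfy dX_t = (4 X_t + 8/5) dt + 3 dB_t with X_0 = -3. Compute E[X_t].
E[X_t] = -13*exp(4*t)/5 - 2/5

Taking expectations and using E[dB_t] = 0, the mean m(t) = E[X_t] satisfies the ODE m'(t) = a m(t) + b with m(0) = x_0. With a = 4, b = 8/5, x_0 = -3, the solution is
  m(t) = x_0 * exp(a t) + (b/a) * (exp(a t) - 1)
       = (-3) * exp(4 t) + ((8/5)/4) * (exp(4 t) - 1)
       = -13*exp(4*t)/5 - 2/5.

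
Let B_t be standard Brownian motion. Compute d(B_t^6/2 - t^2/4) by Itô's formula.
d(B_t^6/2 - t^2/4) = (15*B_t^4/2 - t/2) dt + (3*B_t^5) dB_t

Itô's formula for f(t, x): d f(t, B_t) = (f_t + (1/2) f_xx) dt + f_x dB_t. Compute partials of f(t, x) = -t^2/4 + x^6/2:
  f_t(t,x)  = -t/2
  f_x(t,x)  = 3*x^5
  f_xx(t,x) = 15*x^4
Assemble drift = f_t + (1/2) f_xx = -t/2 + 15*x^4/2 and diffusion = f_x = 3*x^5. Substituting x = B_t:
  d(B_t^6/2 - t^2/4) = (15*B_t^4/2 - t/2) dt + (3*B_t^5) dB_t.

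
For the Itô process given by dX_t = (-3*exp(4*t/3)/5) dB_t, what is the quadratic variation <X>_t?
<X>_t = 27*exp(8*t/3)/200 - 27/200

For an Itô process dX_t = a(t) dt + b(t) dB_t, the quadratic variation is <X>_t = int_0^t b(s)^2 ds (the drift term does not contribute). Here b(s) = -3*exp(4*s/3)/5, so
  b(s)^2 = 9*exp(8*s/3)/25.
Integrating from 0 to t:
  <X>_t = int_0^t (9*exp(8*s/3)/25) ds = 27*exp(8*t/3)/200 - 27/200.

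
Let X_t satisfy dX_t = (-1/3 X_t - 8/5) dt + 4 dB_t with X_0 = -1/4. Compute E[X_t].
E[X_t] = -24/5 + 91*exp(-t/3)/20

Taking expectations and using E[dB_t] = 0, the mean m(t) = E[X_t] satisfies the ODE m'(t) = a m(t) + b with m(0) = x_0. With a = -1/3, b = -8/5, x_0 = -1/4, the solution is
  m(t) = x_0 * exp(a t) + (b/a) * (exp(a t) - 1)
       = (-1/4) * exp((-1/3) t) + ((-8/5)/(-1/3)) * (exp((-1/3) t) - 1)
       = -24/5 + 91*exp(-t/3)/20.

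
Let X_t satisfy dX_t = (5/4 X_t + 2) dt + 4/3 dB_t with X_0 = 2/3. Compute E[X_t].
E[X_t] = 34*exp(5*t/4)/15 - 8/5

Taking expectations and using E[dB_t] = 0, the mean m(t) = E[X_t] satisfies the ODE m'(t) = a m(t) + b with m(0) = x_0. With a = 5/4, b = 2, x_0 = 2/3, the solution is
  m(t) = x_0 * exp(a t) + (b/a) * (exp(a t) - 1)
       = (2/3) * exp((5/4) t) + (2/(5/4)) * (exp((5/4) t) - 1)
       = 34*exp(5*t/4)/15 - 8/5.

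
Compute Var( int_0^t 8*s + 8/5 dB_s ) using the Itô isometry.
Var = 64*t*(25*t^2 + 15*t + 3)/75

The Itô integral of a deterministic integrand f(s) has mean 0 because each increment f(s) * (B_{s+ds} - B_s) has mean 0. By the Itô isometry:
  Var( int_0^t f(s) dB_s ) = E[ (int_0^t f(s) dB_s)^2 ] = int_0^t f(s)^2 ds.
Here f(s) = 8*s + 8/5, so f(s)^2 = 64*(5*s + 1)^2/25. Integrate:
  int_0^t (64*(5*s + 1)^2/25) ds = 64*t*(25*t^2 + 15*t + 3)/75.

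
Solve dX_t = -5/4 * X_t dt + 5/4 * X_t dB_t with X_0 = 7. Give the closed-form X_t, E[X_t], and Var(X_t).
X_t = 7 * exp((-65/32) t + (5/4) B_t); E[X_t] = 7*exp(-5*t/4); Var(X_t) = (49*exp(25*t/16) - 49)*exp(-5*t/2)

For GBM dX = mu X dt + sigma X dB with X_0 = x_0, apply Itô to Y = log X: dY = (mu - sigma^2/2) dt + sigma dB, so Y_t = log(x_0) + (mu - sigma^2/2) t + sigma B_t and hence X_t = x_0 * exp((mu - sigma^2/2) t + sigma B_t).
With mu = -5/4, sigma = 5/4, x_0 = 7, this gives:
  X_t = 7 * exp((-65/32) * t + (5/4) * B_t).
Since sigma*B_t ~ Normal(0, sigma^2 t), E[exp(sigma*B_t)] = exp(sigma^2 t / 2); so E[X_t] = x_0 * exp((mu - sigma^2/2) t) * exp(sigma^2 t / 2) = x_0 * exp(mu t) = 7*exp(-5*t/4).
Var(X_t) = E[X_t^2] - (E[X_t])^2 = x_0^2 * exp(2 mu t) * (exp(sigma^2 t) - 1) = (49*exp(25*t/16) - 49)*exp(-5*t/2).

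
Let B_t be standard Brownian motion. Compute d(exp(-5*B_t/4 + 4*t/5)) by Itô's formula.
d(exp(-5*B_t/4 + 4*t/5)) = (253*exp(-5*B_t/4 + 4*t/5)/160) dt + (-5*exp(-5*B_t/4 + 4*t/5)/4) dB_t

Itô's formula for f(t, x): d f(t, B_t) = (f_t + (1/2) f_xx) dt + f_x dB_t. Compute partials of f(t, x) = exp(4*t/5 - 5*x/4):
  f_t(t,x)  = 4*exp(4*t/5 - 5*x/4)/5
  f_x(t,x)  = -5*exp(4*t/5 - 5*x/4)/4
  f_xx(t,x) = 25*exp(4*t/5 - 5*x/4)/16
Assemble drift = f_t + (1/2) f_xx = 253*exp(4*t/5 - 5*x/4)/160 and diffusion = f_x = -5*exp(4*t/5 - 5*x/4)/4. Substituting x = B_t:
  d(exp(-5*B_t/4 + 4*t/5)) = (253*exp(-5*B_t/4 + 4*t/5)/160) dt + (-5*exp(-5*B_t/4 + 4*t/5)/4) dB_t.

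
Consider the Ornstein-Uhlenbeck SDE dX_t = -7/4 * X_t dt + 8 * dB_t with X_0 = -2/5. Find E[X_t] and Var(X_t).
E[X_t] = -2*exp(-7*t/4)/5; Var(X_t) = 128/7 - 128*exp(-7*t/2)/7

The OU SDE dX = -theta X dt + sigma dB admits the integrating factor exp(theta t): d(exp(theta t) X_t) = sigma exp(theta t) dB_t. Integrating from 0 to t:
  X_t = x_0 * exp(-theta t) + sigma * int_0^t exp(-theta (t-s)) dB_s.
The Itô integral has mean 0 and (by the Itô isometry) variance sigma^2 * int_0^t exp(-2 theta (t - s)) ds = sigma^2 * (1 - exp(-2 theta t)) / (2 theta).
With theta = 7/4, sigma = 8, x_0 = -2/5:
  E[X_t] = -2/5 * exp(-7/4 t) = -2*exp(-7*t/4)/5
  Var(X_t) = (8)^2 * (1 - exp(-2*7/4 t)) / (2 * 7/4) = 128/7 - 128*exp(-7*t/2)/7.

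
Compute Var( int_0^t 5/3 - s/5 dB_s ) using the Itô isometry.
Var = t*(3*t^2 - 75*t + 625)/225

The Itô integral of a deterministic integrand f(s) has mean 0 because each increment f(s) * (B_{s+ds} - B_s) has mean 0. By the Itô isometry:
  Var( int_0^t f(s) dB_s ) = E[ (int_0^t f(s) dB_s)^2 ] = int_0^t f(s)^2 ds.
Here f(s) = 5/3 - s/5, so f(s)^2 = (3*s - 25)^2/225. Integrate:
  int_0^t ((3*s - 25)^2/225) ds = t*(3*t^2 - 75*t + 625)/225.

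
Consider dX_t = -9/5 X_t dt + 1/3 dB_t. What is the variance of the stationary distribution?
lim Var(X_t) = 5/162

The OU SDE dX = -theta X dt + sigma dB admits the integrating factor exp(theta t): d(exp(theta t) X_t) = sigma exp(theta t) dB_t. Integrating from 0 to t gives X_t = x_0 * exp(-theta t) + sigma * int_0^t exp(-theta (t-s)) dB_s for any initial x_0. The Itô integral has variance (by the Itô isometry) sigma^2 * int_0^t exp(-2 theta (t - s)) ds = sigma^2 * (1 - exp(-2 theta t)) / (2 theta), independent of x_0.
With theta = 9/5, sigma = 1/3:
  Var(X_t) = (1/3)^2 * (1 - exp(-2*9/5 t)) / (2 * 9/5) = 5/162 - 5*exp(-18*t/5)/162.
As t -> infinity, exp(-2*9/5 t) -> 0, so the stationary variance is sigma^2 / (2 theta) = 5/162.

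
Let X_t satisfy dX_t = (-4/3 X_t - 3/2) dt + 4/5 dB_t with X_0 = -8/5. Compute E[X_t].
E[X_t] = -9/8 - 19*exp(-4*t/3)/40

Taking expectations and using E[dB_t] = 0, the mean m(t) = E[X_t] satisfies the ODE m'(t) = a m(t) + b with m(0) = x_0. With a = -4/3, b = -3/2, x_0 = -8/5, the solution is
  m(t) = x_0 * exp(a t) + (b/a) * (exp(a t) - 1)
       = (-8/5) * exp((-4/3) t) + ((-3/2)/(-4/3)) * (exp((-4/3) t) - 1)
       = -9/8 - 19*exp(-4*t/3)/40.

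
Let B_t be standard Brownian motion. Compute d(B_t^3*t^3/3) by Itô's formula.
d(B_t^3*t^3/3) = (B_t*t^2*(B_t^2 + t)) dt + (B_t^2*t^3) dB_t

Itô's formula for f(t, x): d f(t, B_t) = (f_t + (1/2) f_xx) dt + f_x dB_t. Compute partials of f(t, x) = t^3*x^3/3:
  f_t(t,x)  = t^2*x^3
  f_x(t,x)  = t^3*x^2
  f_xx(t,x) = 2*t^3*x
Assemble drift = f_t + (1/2) f_xx = t^2*x*(t + x^2) and diffusion = f_x = t^3*x^2. Substituting x = B_t:
  d(B_t^3*t^3/3) = (B_t*t^2*(B_t^2 + t)) dt + (B_t^2*t^3) dB_t.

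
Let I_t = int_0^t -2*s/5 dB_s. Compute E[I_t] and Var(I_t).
E[I_t] = 0; Var(I_t) = 4*t^3/75

The Itô integral of a deterministic integrand f(s) has mean 0 because each increment f(s) * (B_{s+ds} - B_s) has mean 0. By the Itô isometry:
  Var( int_0^t f(s) dB_s ) = E[ (int_0^t f(s) dB_s)^2 ] = int_0^t f(s)^2 ds.
Here f(s) = -2*s/5, so f(s)^2 = 4*s^2/25. Integrate:
  int_0^t (4*s^2/25) ds = 4*t^3/75.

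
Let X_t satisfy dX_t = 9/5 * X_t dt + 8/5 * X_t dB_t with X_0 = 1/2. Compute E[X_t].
E[X_t] = exp(9*t/5)/2

For GBM dX = mu X dt + sigma X dB with X_0 = x_0, apply Itô to Y = log X: dY = (mu - sigma^2/2) dt + sigma dB, so Y_t = log(x_0) + (mu - sigma^2/2) t + sigma B_t and hence X_t = x_0 * exp((mu - sigma^2/2) t + sigma B_t).
With mu = 9/5, sigma = 8/5, x_0 = 1/2, this gives:
  X_t = 1/2 * exp((13/25) * t + (8/5) * B_t).
Since sigma*B_t ~ Normal(0, sigma^2 t), E[exp(sigma*B_t)] = exp(sigma^2 t / 2); so E[X_t] = x_0 * exp((mu - sigma^2/2) t) * exp(sigma^2 t / 2) = x_0 * exp(mu t) = exp(9*t/5)/2.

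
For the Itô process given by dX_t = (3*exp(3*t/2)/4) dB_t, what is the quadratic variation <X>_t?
<X>_t = 3*exp(3*t)/16 - 3/16

For an Itô process dX_t = a(t) dt + b(t) dB_t, the quadratic variation is <X>_t = int_0^t b(s)^2 ds (the drift term does not contribute). Here b(s) = 3*exp(3*s/2)/4, so
  b(s)^2 = 9*exp(3*s)/16.
Integrating from 0 to t:
  <X>_t = int_0^t (9*exp(3*s)/16) ds = 3*exp(3*t)/16 - 3/16.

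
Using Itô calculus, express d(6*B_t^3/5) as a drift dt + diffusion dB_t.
d(6*B_t^3/5) = (18*B_t/5) dt + (18*B_t^2/5) dB_t

Itô's formula for f(B_t) gives d f(B_t) = f'(B_t) dB_t + (1/2) f''(B_t) dt. Compute derivatives of f(x) = 6*x^3/5:
  f'(x)  = 18*x^2/5
  f''(x) = 36*x/5
Substitute x = B_t and multiply the f'' term by 1/2:
  drift     = (1/2) * (36*x/5) evaluated at B_t = 18*B_t/5
  diffusion = (18*x^2/5) evaluated at B_t = 18*B_t^2/5
Therefore d(6*B_t^3/5) = (18*B_t/5) dt + (18*B_t^2/5) dB_t.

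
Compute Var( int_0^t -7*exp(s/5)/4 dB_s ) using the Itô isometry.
Var = 245*exp(2*t/5)/32 - 245/32

The Itô integral of a deterministic integrand f(s) has mean 0 because each increment f(s) * (B_{s+ds} - B_s) has mean 0. By the Itô isometry:
  Var( int_0^t f(s) dB_s ) = E[ (int_0^t f(s) dB_s)^2 ] = int_0^t f(s)^2 ds.
Here f(s) = -7*exp(s/5)/4, so f(s)^2 = 49*exp(2*s/5)/16. Integrate:
  int_0^t (49*exp(2*s/5)/16) ds = 245*exp(2*t/5)/32 - 245/32.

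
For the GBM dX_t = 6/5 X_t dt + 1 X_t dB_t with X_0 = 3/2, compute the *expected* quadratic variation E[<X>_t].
E[<X>_t] = 45*exp(17*t/5)/68 - 45/68

<X>_t = int_0^t (1 * X_s)^2 ds. Taking expectation inside the integral: E[<X>_t] = 1^2 * int_0^t E[X_s^2] ds. For GBM, E[X_s^2] = x_0^2 * exp((2 mu + sigma^2) s). Integrating:
  E[<X>_t] = 1^2 * (3/2)^2 * (exp((2*(6/5) + 1^2) t) - 1) / (2*(6/5) + 1^2)
           = 1^2 * (3/2)^2 * (exp((17/5) t) - 1) / (17/5) = 45*exp(17*t/5)/68 - 45/68.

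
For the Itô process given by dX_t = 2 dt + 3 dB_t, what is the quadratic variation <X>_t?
<X>_t = 9*t

For an Itô process dX_t = a(t) dt + b(t) dB_t, the quadratic variation is <X>_t = int_0^t b(s)^2 ds (the drift term does not contribute). Here b(s) = 3, so
  b(s)^2 = 9.
Integrating from 0 to t:
  <X>_t = int_0^t (9) ds = 9*t.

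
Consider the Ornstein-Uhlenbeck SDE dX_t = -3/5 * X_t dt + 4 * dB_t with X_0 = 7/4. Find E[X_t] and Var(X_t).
E[X_t] = 7*exp(-3*t/5)/4; Var(X_t) = 40/3 - 40*exp(-6*t/5)/3

The OU SDE dX = -theta X dt + sigma dB admits the integrating factor exp(theta t): d(exp(theta t) X_t) = sigma exp(theta t) dB_t. Integrating from 0 to t:
  X_t = x_0 * exp(-theta t) + sigma * int_0^t exp(-theta (t-s)) dB_s.
The Itô integral has mean 0 and (by the Itô isometry) variance sigma^2 * int_0^t exp(-2 theta (t - s)) ds = sigma^2 * (1 - exp(-2 theta t)) / (2 theta).
With theta = 3/5, sigma = 4, x_0 = 7/4:
  E[X_t] = 7/4 * exp(-3/5 t) = 7*exp(-3*t/5)/4
  Var(X_t) = (4)^2 * (1 - exp(-2*3/5 t)) / (2 * 3/5) = 40/3 - 40*exp(-6*t/5)/3.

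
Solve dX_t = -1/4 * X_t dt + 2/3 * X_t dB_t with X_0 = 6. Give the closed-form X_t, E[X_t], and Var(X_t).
X_t = 6 * exp((-17/36) t + (2/3) B_t); E[X_t] = 6*exp(-t/4); Var(X_t) = -36*exp(-t/2) + 36*exp(-t/18)

For GBM dX = mu X dt + sigma X dB with X_0 = x_0, apply Itô to Y = log X: dY = (mu - sigma^2/2) dt + sigma dB, so Y_t = log(x_0) + (mu - sigma^2/2) t + sigma B_t and hence X_t = x_0 * exp((mu - sigma^2/2) t + sigma B_t).
With mu = -1/4, sigma = 2/3, x_0 = 6, this gives:
  X_t = 6 * exp((-17/36) * t + (2/3) * B_t).
Since sigma*B_t ~ Normal(0, sigma^2 t), E[exp(sigma*B_t)] = exp(sigma^2 t / 2); so E[X_t] = x_0 * exp((mu - sigma^2/2) t) * exp(sigma^2 t / 2) = x_0 * exp(mu t) = 6*exp(-t/4).
Var(X_t) = E[X_t^2] - (E[X_t])^2 = x_0^2 * exp(2 mu t) * (exp(sigma^2 t) - 1) = -36*exp(-t/2) + 36*exp(-t/18).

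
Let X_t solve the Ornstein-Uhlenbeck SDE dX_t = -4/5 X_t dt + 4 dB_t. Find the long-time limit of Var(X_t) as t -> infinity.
lim Var(X_t) = 10

The OU SDE dX = -theta X dt + sigma dB admits the integrating factor exp(theta t): d(exp(theta t) X_t) = sigma exp(theta t) dB_t. Integrating from 0 to t gives X_t = x_0 * exp(-theta t) + sigma * int_0^t exp(-theta (t-s)) dB_s for any initial x_0. The Itô integral has variance (by the Itô isometry) sigma^2 * int_0^t exp(-2 theta (t - s)) ds = sigma^2 * (1 - exp(-2 theta t)) / (2 theta), independent of x_0.
With theta = 4/5, sigma = 4:
  Var(X_t) = (4)^2 * (1 - exp(-2*4/5 t)) / (2 * 4/5) = 10 - 10*exp(-8*t/5).
As t -> infinity, exp(-2*4/5 t) -> 0, so the stationary variance is sigma^2 / (2 theta) = 10.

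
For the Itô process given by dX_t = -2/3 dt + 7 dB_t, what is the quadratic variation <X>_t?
<X>_t = 49*t

For an Itô process dX_t = a(t) dt + b(t) dB_t, the quadratic variation is <X>_t = int_0^t b(s)^2 ds (the drift term does not contribute). Here b(s) = 7, so
  b(s)^2 = 49.
Integrating from 0 to t:
  <X>_t = int_0^t (49) ds = 49*t.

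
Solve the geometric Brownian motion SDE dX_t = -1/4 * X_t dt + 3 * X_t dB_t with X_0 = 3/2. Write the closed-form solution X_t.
X_t = 3/2 * exp((-19/4) * t + (3) * B_t)

For GBM dX = mu X dt + sigma X dB with X_0 = x_0, apply Itô to Y = log X: dY = (mu - sigma^2/2) dt + sigma dB, so Y_t = log(x_0) + (mu - sigma^2/2) t + sigma B_t and hence X_t = x_0 * exp((mu - sigma^2/2) t + sigma B_t).
With mu = -1/4, sigma = 3, x_0 = 3/2, this gives:
  X_t = 3/2 * exp((-19/4) * t + (3) * B_t).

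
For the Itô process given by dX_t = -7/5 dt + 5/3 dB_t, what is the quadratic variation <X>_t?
<X>_t = 25*t/9

For an Itô process dX_t = a(t) dt + b(t) dB_t, the quadratic variation is <X>_t = int_0^t b(s)^2 ds (the drift term does not contribute). Here b(s) = 5/3, so
  b(s)^2 = 25/9.
Integrating from 0 to t:
  <X>_t = int_0^t (25/9) ds = 25*t/9.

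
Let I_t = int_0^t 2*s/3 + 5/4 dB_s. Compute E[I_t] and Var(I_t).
E[I_t] = 0; Var(I_t) = t*(64*t^2 + 360*t + 675)/432

The Itô integral of a deterministic integrand f(s) has mean 0 because each increment f(s) * (B_{s+ds} - B_s) has mean 0. By the Itô isometry:
  Var( int_0^t f(s) dB_s ) = E[ (int_0^t f(s) dB_s)^2 ] = int_0^t f(s)^2 ds.
Here f(s) = 2*s/3 + 5/4, so f(s)^2 = (8*s + 15)^2/144. Integrate:
  int_0^t ((8*s + 15)^2/144) ds = t*(64*t^2 + 360*t + 675)/432.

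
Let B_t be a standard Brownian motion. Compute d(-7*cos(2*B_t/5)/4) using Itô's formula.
d(-7*cos(2*B_t/5)/4) = (7*cos(2*B_t/5)/50) dt + (7*sin(2*B_t/5)/10) dB_t

Itô's formula for f(B_t) gives d f(B_t) = f'(B_t) dB_t + (1/2) f''(B_t) dt. Compute derivatives of f(x) = -7*cos(2*x/5)/4:
  f'(x)  = 7*sin(2*x/5)/10
  f''(x) = 7*cos(2*x/5)/25
Substitute x = B_t and multiply the f'' term by 1/2:
  drift     = (1/2) * (7*cos(2*x/5)/25) evaluated at B_t = 7*cos(2*B_t/5)/50
  diffusion = (7*sin(2*x/5)/10) evaluated at B_t = 7*sin(2*B_t/5)/10
Therefore d(-7*cos(2*B_t/5)/4) = (7*cos(2*B_t/5)/50) dt + (7*sin(2*B_t/5)/10) dB_t.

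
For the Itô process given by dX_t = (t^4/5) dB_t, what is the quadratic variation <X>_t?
<X>_t = t^9/225

For an Itô process dX_t = a(t) dt + b(t) dB_t, the quadratic variation is <X>_t = int_0^t b(s)^2 ds (the drift term does not contribute). Here b(s) = s^4/5, so
  b(s)^2 = s^8/25.
Integrating from 0 to t:
  <X>_t = int_0^t (s^8/25) ds = t^9/225.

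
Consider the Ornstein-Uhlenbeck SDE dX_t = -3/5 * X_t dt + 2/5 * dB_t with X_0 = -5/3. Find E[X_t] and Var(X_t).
E[X_t] = -5*exp(-3*t/5)/3; Var(X_t) = 2/15 - 2*exp(-6*t/5)/15

The OU SDE dX = -theta X dt + sigma dB admits the integrating factor exp(theta t): d(exp(theta t) X_t) = sigma exp(theta t) dB_t. Integrating from 0 to t:
  X_t = x_0 * exp(-theta t) + sigma * int_0^t exp(-theta (t-s)) dB_s.
The Itô integral has mean 0 and (by the Itô isometry) variance sigma^2 * int_0^t exp(-2 theta (t - s)) ds = sigma^2 * (1 - exp(-2 theta t)) / (2 theta).
With theta = 3/5, sigma = 2/5, x_0 = -5/3:
  E[X_t] = -5/3 * exp(-3/5 t) = -5*exp(-3*t/5)/3
  Var(X_t) = (2/5)^2 * (1 - exp(-2*3/5 t)) / (2 * 3/5) = 2/15 - 2*exp(-6*t/5)/15.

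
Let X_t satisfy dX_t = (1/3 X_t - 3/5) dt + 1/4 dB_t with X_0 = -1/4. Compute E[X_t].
E[X_t] = 9/5 - 41*exp(t/3)/20

Taking expectations and using E[dB_t] = 0, the mean m(t) = E[X_t] satisfies the ODE m'(t) = a m(t) + b with m(0) = x_0. With a = 1/3, b = -3/5, x_0 = -1/4, the solution is
  m(t) = x_0 * exp(a t) + (b/a) * (exp(a t) - 1)
       = (-1/4) * exp((1/3) t) + ((-3/5)/(1/3)) * (exp((1/3) t) - 1)
       = 9/5 - 41*exp(t/3)/20.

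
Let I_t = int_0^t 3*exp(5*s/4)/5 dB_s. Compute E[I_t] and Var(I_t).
E[I_t] = 0; Var(I_t) = 18*exp(5*t/2)/125 - 18/125

The Itô integral of a deterministic integrand f(s) has mean 0 because each increment f(s) * (B_{s+ds} - B_s) has mean 0. By the Itô isometry:
  Var( int_0^t f(s) dB_s ) = E[ (int_0^t f(s) dB_s)^2 ] = int_0^t f(s)^2 ds.
Here f(s) = 3*exp(5*s/4)/5, so f(s)^2 = 9*exp(5*s/2)/25. Integrate:
  int_0^t (9*exp(5*s/2)/25) ds = 18*exp(5*t/2)/125 - 18/125.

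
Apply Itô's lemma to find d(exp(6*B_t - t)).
d(exp(6*B_t - t)) = (17*exp(6*B_t - t)) dt + (6*exp(6*B_t - t)) dB_t

Itô's formula for f(t, x): d f(t, B_t) = (f_t + (1/2) f_xx) dt + f_x dB_t. Compute partials of f(t, x) = exp(-t + 6*x):
  f_t(t,x)  = -exp(-t + 6*x)
  f_x(t,x)  = 6*exp(-t + 6*x)
  f_xx(t,x) = 36*exp(-t + 6*x)
Assemble drift = f_t + (1/2) f_xx = 17*exp(-t + 6*x) and diffusion = f_x = 6*exp(-t + 6*x). Substituting x = B_t:
  d(exp(6*B_t - t)) = (17*exp(6*B_t - t)) dt + (6*exp(6*B_t - t)) dB_t.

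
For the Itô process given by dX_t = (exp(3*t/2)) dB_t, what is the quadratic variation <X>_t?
<X>_t = exp(3*t)/3 - 1/3

For an Itô process dX_t = a(t) dt + b(t) dB_t, the quadratic variation is <X>_t = int_0^t b(s)^2 ds (the drift term does not contribute). Here b(s) = exp(3*s/2), so
  b(s)^2 = exp(3*s).
Integrating from 0 to t:
  <X>_t = int_0^t (exp(3*s)) ds = exp(3*t)/3 - 1/3.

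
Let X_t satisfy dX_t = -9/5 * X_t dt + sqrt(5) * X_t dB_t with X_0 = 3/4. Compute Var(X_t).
Var(X_t) = (9*exp(5*t) - 9)*exp(-18*t/5)/16

For GBM dX = mu X dt + sigma X dB with X_0 = x_0, apply Itô to Y = log X: dY = (mu - sigma^2/2) dt + sigma dB, so Y_t = log(x_0) + (mu - sigma^2/2) t + sigma B_t and hence X_t = x_0 * exp((mu - sigma^2/2) t + sigma B_t).
With mu = -9/5, sigma = sqrt(5), x_0 = 3/4, this gives:
  X_t = 3/4 * exp((-43/10) * t + (sqrt(5)) * B_t).
Since sigma*B_t ~ Normal(0, sigma^2 t), E[exp(sigma*B_t)] = exp(sigma^2 t / 2); so E[X_t] = x_0 * exp((mu - sigma^2/2) t) * exp(sigma^2 t / 2) = x_0 * exp(mu t) = 3*exp(-9*t/5)/4.
Var(X_t) = E[X_t^2] - (E[X_t])^2 = x_0^2 * exp(2 mu t) * (exp(sigma^2 t) - 1) = (9*exp(5*t) - 9)*exp(-18*t/5)/16.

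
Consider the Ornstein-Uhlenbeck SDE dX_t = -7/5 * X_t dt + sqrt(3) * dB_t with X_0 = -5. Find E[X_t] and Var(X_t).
E[X_t] = -5*exp(-7*t/5); Var(X_t) = 15/14 - 15*exp(-14*t/5)/14

The OU SDE dX = -theta X dt + sigma dB admits the integrating factor exp(theta t): d(exp(theta t) X_t) = sigma exp(theta t) dB_t. Integrating from 0 to t:
  X_t = x_0 * exp(-theta t) + sigma * int_0^t exp(-theta (t-s)) dB_s.
The Itô integral has mean 0 and (by the Itô isometry) variance sigma^2 * int_0^t exp(-2 theta (t - s)) ds = sigma^2 * (1 - exp(-2 theta t)) / (2 theta).
With theta = 7/5, sigma = sqrt(3), x_0 = -5:
  E[X_t] = -5 * exp(-7/5 t) = -5*exp(-7*t/5)
  Var(X_t) = (sqrt(3))^2 * (1 - exp(-2*7/5 t)) / (2 * 7/5) = 15/14 - 15*exp(-14*t/5)/14.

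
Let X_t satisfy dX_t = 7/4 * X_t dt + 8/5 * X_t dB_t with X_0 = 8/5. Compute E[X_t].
E[X_t] = 8*exp(7*t/4)/5

For GBM dX = mu X dt + sigma X dB with X_0 = x_0, apply Itô to Y = log X: dY = (mu - sigma^2/2) dt + sigma dB, so Y_t = log(x_0) + (mu - sigma^2/2) t + sigma B_t and hence X_t = x_0 * exp((mu - sigma^2/2) t + sigma B_t).
With mu = 7/4, sigma = 8/5, x_0 = 8/5, this gives:
  X_t = 8/5 * exp((47/100) * t + (8/5) * B_t).
Since sigma*B_t ~ Normal(0, sigma^2 t), E[exp(sigma*B_t)] = exp(sigma^2 t / 2); so E[X_t] = x_0 * exp((mu - sigma^2/2) t) * exp(sigma^2 t / 2) = x_0 * exp(mu t) = 8*exp(7*t/4)/5.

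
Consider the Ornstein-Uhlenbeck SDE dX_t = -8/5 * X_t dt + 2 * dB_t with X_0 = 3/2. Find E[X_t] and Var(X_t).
E[X_t] = 3*exp(-8*t/5)/2; Var(X_t) = 5/4 - 5*exp(-16*t/5)/4

The OU SDE dX = -theta X dt + sigma dB admits the integrating factor exp(theta t): d(exp(theta t) X_t) = sigma exp(theta t) dB_t. Integrating from 0 to t:
  X_t = x_0 * exp(-theta t) + sigma * int_0^t exp(-theta (t-s)) dB_s.
The Itô integral has mean 0 and (by the Itô isometry) variance sigma^2 * int_0^t exp(-2 theta (t - s)) ds = sigma^2 * (1 - exp(-2 theta t)) / (2 theta).
With theta = 8/5, sigma = 2, x_0 = 3/2:
  E[X_t] = 3/2 * exp(-8/5 t) = 3*exp(-8*t/5)/2
  Var(X_t) = (2)^2 * (1 - exp(-2*8/5 t)) / (2 * 8/5) = 5/4 - 5*exp(-16*t/5)/4.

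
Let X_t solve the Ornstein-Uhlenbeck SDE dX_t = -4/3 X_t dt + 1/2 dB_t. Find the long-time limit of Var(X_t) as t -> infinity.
lim Var(X_t) = 3/32

The OU SDE dX = -theta X dt + sigma dB admits the integrating factor exp(theta t): d(exp(theta t) X_t) = sigma exp(theta t) dB_t. Integrating from 0 to t gives X_t = x_0 * exp(-theta t) + sigma * int_0^t exp(-theta (t-s)) dB_s for any initial x_0. The Itô integral has variance (by the Itô isometry) sigma^2 * int_0^t exp(-2 theta (t - s)) ds = sigma^2 * (1 - exp(-2 theta t)) / (2 theta), independent of x_0.
With theta = 4/3, sigma = 1/2:
  Var(X_t) = (1/2)^2 * (1 - exp(-2*4/3 t)) / (2 * 4/3) = 3/32 - 3*exp(-8*t/3)/32.
As t -> infinity, exp(-2*4/3 t) -> 0, so the stationary variance is sigma^2 / (2 theta) = 3/32.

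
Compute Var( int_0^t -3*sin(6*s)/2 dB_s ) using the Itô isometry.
Var = 9*t/8 - 3*sin(12*t)/32

The Itô integral of a deterministic integrand f(s) has mean 0 because each increment f(s) * (B_{s+ds} - B_s) has mean 0. By the Itô isometry:
  Var( int_0^t f(s) dB_s ) = E[ (int_0^t f(s) dB_s)^2 ] = int_0^t f(s)^2 ds.
Here f(s) = -3*sin(6*s)/2, so f(s)^2 = 9*sin(6*s)^2/4. Integrate:
  int_0^t (9*sin(6*s)^2/4) ds = 9*t/8 - 3*sin(12*t)/32.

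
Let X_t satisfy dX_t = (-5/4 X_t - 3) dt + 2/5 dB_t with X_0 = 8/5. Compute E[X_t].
E[X_t] = -12/5 + 4*exp(-5*t/4)

Taking expectations and using E[dB_t] = 0, the mean m(t) = E[X_t] satisfies the ODE m'(t) = a m(t) + b with m(0) = x_0. With a = -5/4, b = -3, x_0 = 8/5, the solution is
  m(t) = x_0 * exp(a t) + (b/a) * (exp(a t) - 1)
       = (8/5) * exp((-5/4) t) + ((-3)/(-5/4)) * (exp((-5/4) t) - 1)
       = -12/5 + 4*exp(-5*t/4).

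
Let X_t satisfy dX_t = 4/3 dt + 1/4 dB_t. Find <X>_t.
<X>_t = t/16

For an Itô process dX_t = a(t) dt + b(t) dB_t, the quadratic variation is <X>_t = int_0^t b(s)^2 ds (the drift term does not contribute). Here b(s) = 1/4, so
  b(s)^2 = 1/16.
Integrating from 0 to t:
  <X>_t = int_0^t (1/16) ds = t/16.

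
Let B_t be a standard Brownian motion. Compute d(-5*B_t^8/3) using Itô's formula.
d(-5*B_t^8/3) = (-140*B_t^6/3) dt + (-40*B_t^7/3) dB_t

Itô's formula for f(B_t) gives d f(B_t) = f'(B_t) dB_t + (1/2) f''(B_t) dt. Compute derivatives of f(x) = -5*x^8/3:
  f'(x)  = -40*x^7/3
  f''(x) = -280*x^6/3
Substitute x = B_t and multiply the f'' term by 1/2:
  drift     = (1/2) * (-280*x^6/3) evaluated at B_t = -140*B_t^6/3
  diffusion = (-40*x^7/3) evaluated at B_t = -40*B_t^7/3
Therefore d(-5*B_t^8/3) = (-140*B_t^6/3) dt + (-40*B_t^7/3) dB_t.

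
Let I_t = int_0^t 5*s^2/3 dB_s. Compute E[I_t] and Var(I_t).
E[I_t] = 0; Var(I_t) = 5*t^5/9

The Itô integral of a deterministic integrand f(s) has mean 0 because each increment f(s) * (B_{s+ds} - B_s) has mean 0. By the Itô isometry:
  Var( int_0^t f(s) dB_s ) = E[ (int_0^t f(s) dB_s)^2 ] = int_0^t f(s)^2 ds.
Here f(s) = 5*s^2/3, so f(s)^2 = 25*s^4/9. Integrate:
  int_0^t (25*s^4/9) ds = 5*t^5/9.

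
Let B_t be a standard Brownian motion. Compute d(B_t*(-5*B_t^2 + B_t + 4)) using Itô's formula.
d(B_t*(-5*B_t^2 + B_t + 4)) = (1 - 15*B_t) dt + (-15*B_t^2 + 2*B_t + 4) dB_t

Itô's formula for f(B_t) gives d f(B_t) = f'(B_t) dB_t + (1/2) f''(B_t) dt. Compute derivatives of f(x) = x*(-5*x^2 + x + 4):
  f'(x)  = -15*x^2 + 2*x + 4
  f''(x) = 2 - 30*x
Substitute x = B_t and multiply the f'' term by 1/2:
  drift     = (1/2) * (2 - 30*x) evaluated at B_t = 1 - 15*B_t
  diffusion = (-15*x^2 + 2*x + 4) evaluated at B_t = -15*B_t^2 + 2*B_t + 4
Therefore d(B_t*(-5*B_t^2 + B_t + 4)) = (1 - 15*B_t) dt + (-15*B_t^2 + 2*B_t + 4) dB_t.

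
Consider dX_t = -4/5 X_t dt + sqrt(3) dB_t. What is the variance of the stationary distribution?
lim Var(X_t) = 15/8

The OU SDE dX = -theta X dt + sigma dB admits the integrating factor exp(theta t): d(exp(theta t) X_t) = sigma exp(theta t) dB_t. Integrating from 0 to t gives X_t = x_0 * exp(-theta t) + sigma * int_0^t exp(-theta (t-s)) dB_s for any initial x_0. The Itô integral has variance (by the Itô isometry) sigma^2 * int_0^t exp(-2 theta (t - s)) ds = sigma^2 * (1 - exp(-2 theta t)) / (2 theta), independent of x_0.
With theta = 4/5, sigma = sqrt(3):
  Var(X_t) = (sqrt(3))^2 * (1 - exp(-2*4/5 t)) / (2 * 4/5) = 15/8 - 15*exp(-8*t/5)/8.
As t -> infinity, exp(-2*4/5 t) -> 0, so the stationary variance is sigma^2 / (2 theta) = 15/8.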